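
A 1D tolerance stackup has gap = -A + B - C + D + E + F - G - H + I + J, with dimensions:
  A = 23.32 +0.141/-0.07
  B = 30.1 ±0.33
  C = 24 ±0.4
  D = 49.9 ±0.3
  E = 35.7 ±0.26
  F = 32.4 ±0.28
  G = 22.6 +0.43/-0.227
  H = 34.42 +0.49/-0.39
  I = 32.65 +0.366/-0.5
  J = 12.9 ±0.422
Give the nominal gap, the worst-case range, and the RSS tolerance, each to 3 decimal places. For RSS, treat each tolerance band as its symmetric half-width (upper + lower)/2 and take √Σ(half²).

Stack each dimension's contribution:
  -A: nom -23.320 → Σnom=-23.320; wc +0.070/-0.141 → slack +0.070/-0.141; half-tol=0.105, Σhalf²=0.011130
  +B: nom +30.100 → Σnom=6.780; wc +0.330/-0.330 → slack +0.400/-0.471; half-tol=0.330, Σhalf²=0.120030
  -C: nom -24.000 → Σnom=-17.220; wc +0.400/-0.400 → slack +0.800/-0.871; half-tol=0.400, Σhalf²=0.280030
  +D: nom +49.900 → Σnom=32.680; wc +0.300/-0.300 → slack +1.100/-1.171; half-tol=0.300, Σhalf²=0.370030
  +E: nom +35.700 → Σnom=68.380; wc +0.260/-0.260 → slack +1.360/-1.431; half-tol=0.260, Σhalf²=0.437630
  +F: nom +32.400 → Σnom=100.780; wc +0.280/-0.280 → slack +1.640/-1.711; half-tol=0.280, Σhalf²=0.516030
  -G: nom -22.600 → Σnom=78.180; wc +0.227/-0.430 → slack +1.867/-2.141; half-tol=0.329, Σhalf²=0.623943
  -H: nom -34.420 → Σnom=43.760; wc +0.390/-0.490 → slack +2.257/-2.631; half-tol=0.440, Σhalf²=0.817543
  +I: nom +32.650 → Σnom=76.410; wc +0.366/-0.500 → slack +2.623/-3.131; half-tol=0.433, Σhalf²=1.005032
  +J: nom +12.900 → Σnom=89.310; wc +0.422/-0.422 → slack +3.045/-3.553; half-tol=0.422, Σhalf²=1.183115
Nominal = 89.310. Worst-case = [89.310 - 3.553, 89.310 + 3.045] = [85.757, 92.355]. RSS = √1.183115 = 1.088.

nominal=89.310 wc=[85.757,92.355] rss=1.088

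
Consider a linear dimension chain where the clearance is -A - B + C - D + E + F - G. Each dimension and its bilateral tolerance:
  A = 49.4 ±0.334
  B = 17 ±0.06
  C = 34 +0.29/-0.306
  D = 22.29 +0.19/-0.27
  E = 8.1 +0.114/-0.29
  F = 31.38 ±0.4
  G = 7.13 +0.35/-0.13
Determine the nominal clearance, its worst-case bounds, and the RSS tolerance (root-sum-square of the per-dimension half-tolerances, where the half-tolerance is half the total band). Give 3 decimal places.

Stack each dimension's contribution:
  -A: nom -49.400 → Σnom=-49.400; wc +0.334/-0.334 → slack +0.334/-0.334; half-tol=0.334, Σhalf²=0.111556
  -B: nom -17.000 → Σnom=-66.400; wc +0.060/-0.060 → slack +0.394/-0.394; half-tol=0.060, Σhalf²=0.115156
  +C: nom +34.000 → Σnom=-32.400; wc +0.290/-0.306 → slack +0.684/-0.700; half-tol=0.298, Σhalf²=0.203960
  -D: nom -22.290 → Σnom=-54.690; wc +0.270/-0.190 → slack +0.954/-0.890; half-tol=0.230, Σhalf²=0.256860
  +E: nom +8.100 → Σnom=-46.590; wc +0.114/-0.290 → slack +1.068/-1.180; half-tol=0.202, Σhalf²=0.297664
  +F: nom +31.380 → Σnom=-15.210; wc +0.400/-0.400 → slack +1.468/-1.580; half-tol=0.400, Σhalf²=0.457664
  -G: nom -7.130 → Σnom=-22.340; wc +0.130/-0.350 → slack +1.598/-1.930; half-tol=0.240, Σhalf²=0.515264
Nominal = -22.340. Worst-case = [-22.340 - 1.930, -22.340 + 1.598] = [-24.270, -20.742]. RSS = √0.515264 = 0.718.

nominal=-22.340 wc=[-24.270,-20.742] rss=0.718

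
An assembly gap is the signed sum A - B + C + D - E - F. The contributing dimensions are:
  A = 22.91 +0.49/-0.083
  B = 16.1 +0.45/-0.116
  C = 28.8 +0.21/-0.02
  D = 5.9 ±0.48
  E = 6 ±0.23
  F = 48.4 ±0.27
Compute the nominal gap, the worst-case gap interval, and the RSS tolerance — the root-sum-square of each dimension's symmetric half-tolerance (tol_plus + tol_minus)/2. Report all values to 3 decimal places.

Stack each dimension's contribution:
  +A: nom +22.910 → Σnom=22.910; wc +0.490/-0.083 → slack +0.490/-0.083; half-tol=0.286, Σhalf²=0.082082
  -B: nom -16.100 → Σnom=6.810; wc +0.116/-0.450 → slack +0.606/-0.533; half-tol=0.283, Σhalf²=0.162171
  +C: nom +28.800 → Σnom=35.610; wc +0.210/-0.020 → slack +0.816/-0.553; half-tol=0.115, Σhalf²=0.175396
  +D: nom +5.900 → Σnom=41.510; wc +0.480/-0.480 → slack +1.296/-1.033; half-tol=0.480, Σhalf²=0.405796
  -E: nom -6.000 → Σnom=35.510; wc +0.230/-0.230 → slack +1.526/-1.263; half-tol=0.230, Σhalf²=0.458696
  -F: nom -48.400 → Σnom=-12.890; wc +0.270/-0.270 → slack +1.796/-1.533; half-tol=0.270, Σhalf²=0.531596
Nominal = -12.890. Worst-case = [-12.890 - 1.533, -12.890 + 1.796] = [-14.423, -11.094]. RSS = √0.531596 = 0.729.

nominal=-12.890 wc=[-14.423,-11.094] rss=0.729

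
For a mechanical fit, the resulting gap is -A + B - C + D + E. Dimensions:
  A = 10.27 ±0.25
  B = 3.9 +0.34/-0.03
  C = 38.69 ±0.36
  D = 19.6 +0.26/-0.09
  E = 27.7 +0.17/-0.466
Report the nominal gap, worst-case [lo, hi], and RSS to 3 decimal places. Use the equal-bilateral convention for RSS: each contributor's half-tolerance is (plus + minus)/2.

Stack each dimension's contribution:
  -A: nom -10.270 → Σnom=-10.270; wc +0.250/-0.250 → slack +0.250/-0.250; half-tol=0.250, Σhalf²=0.062500
  +B: nom +3.900 → Σnom=-6.370; wc +0.340/-0.030 → slack +0.590/-0.280; half-tol=0.185, Σhalf²=0.096725
  -C: nom -38.690 → Σnom=-45.060; wc +0.360/-0.360 → slack +0.950/-0.640; half-tol=0.360, Σhalf²=0.226325
  +D: nom +19.600 → Σnom=-25.460; wc +0.260/-0.090 → slack +1.210/-0.730; half-tol=0.175, Σhalf²=0.256950
  +E: nom +27.700 → Σnom=2.240; wc +0.170/-0.466 → slack +1.380/-1.196; half-tol=0.318, Σhalf²=0.358074
Nominal = 2.240. Worst-case = [2.240 - 1.196, 2.240 + 1.380] = [1.044, 3.620]. RSS = √0.358074 = 0.598.

nominal=2.240 wc=[1.044,3.620] rss=0.598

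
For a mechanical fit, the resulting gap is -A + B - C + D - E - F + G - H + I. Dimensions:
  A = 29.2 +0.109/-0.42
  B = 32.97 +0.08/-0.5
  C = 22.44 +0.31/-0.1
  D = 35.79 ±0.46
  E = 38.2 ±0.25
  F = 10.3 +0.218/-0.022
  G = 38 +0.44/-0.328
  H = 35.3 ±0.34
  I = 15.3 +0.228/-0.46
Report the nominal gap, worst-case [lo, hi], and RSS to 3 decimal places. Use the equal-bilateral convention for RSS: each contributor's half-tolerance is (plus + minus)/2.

Stack each dimension's contribution:
  -A: nom -29.200 → Σnom=-29.200; wc +0.420/-0.109 → slack +0.420/-0.109; half-tol=0.265, Σhalf²=0.069960
  +B: nom +32.970 → Σnom=3.770; wc +0.080/-0.500 → slack +0.500/-0.609; half-tol=0.290, Σhalf²=0.154060
  -C: nom -22.440 → Σnom=-18.670; wc +0.100/-0.310 → slack +0.600/-0.919; half-tol=0.205, Σhalf²=0.196085
  +D: nom +35.790 → Σnom=17.120; wc +0.460/-0.460 → slack +1.060/-1.379; half-tol=0.460, Σhalf²=0.407685
  -E: nom -38.200 → Σnom=-21.080; wc +0.250/-0.250 → slack +1.310/-1.629; half-tol=0.250, Σhalf²=0.470185
  -F: nom -10.300 → Σnom=-31.380; wc +0.022/-0.218 → slack +1.332/-1.847; half-tol=0.120, Σhalf²=0.484585
  +G: nom +38.000 → Σnom=6.620; wc +0.440/-0.328 → slack +1.772/-2.175; half-tol=0.384, Σhalf²=0.632041
  -H: nom -35.300 → Σnom=-28.680; wc +0.340/-0.340 → slack +2.112/-2.515; half-tol=0.340, Σhalf²=0.747641
  +I: nom +15.300 → Σnom=-13.380; wc +0.228/-0.460 → slack +2.340/-2.975; half-tol=0.344, Σhalf²=0.865977
Nominal = -13.380. Worst-case = [-13.380 - 2.975, -13.380 + 2.340] = [-16.355, -11.040]. RSS = √0.865977 = 0.931.

nominal=-13.380 wc=[-16.355,-11.040] rss=0.931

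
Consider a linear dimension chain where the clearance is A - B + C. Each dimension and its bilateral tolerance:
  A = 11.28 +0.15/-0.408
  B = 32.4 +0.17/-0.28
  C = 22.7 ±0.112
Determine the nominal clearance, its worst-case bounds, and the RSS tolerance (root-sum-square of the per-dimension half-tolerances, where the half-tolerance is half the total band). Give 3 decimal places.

nominal=1.580 wc=[0.890,2.122] rss=0.376

Stack each dimension's contribution:
  +A: nom +11.280 → Σnom=11.280; wc +0.150/-0.408 → slack +0.150/-0.408; half-tol=0.279, Σhalf²=0.077841
  -B: nom -32.400 → Σnom=-21.120; wc +0.280/-0.170 → slack +0.430/-0.578; half-tol=0.225, Σhalf²=0.128466
  +C: nom +22.700 → Σnom=1.580; wc +0.112/-0.112 → slack +0.542/-0.690; half-tol=0.112, Σhalf²=0.141010
Nominal = 1.580. Worst-case = [1.580 - 0.690, 1.580 + 0.542] = [0.890, 2.122]. RSS = √0.141010 = 0.376.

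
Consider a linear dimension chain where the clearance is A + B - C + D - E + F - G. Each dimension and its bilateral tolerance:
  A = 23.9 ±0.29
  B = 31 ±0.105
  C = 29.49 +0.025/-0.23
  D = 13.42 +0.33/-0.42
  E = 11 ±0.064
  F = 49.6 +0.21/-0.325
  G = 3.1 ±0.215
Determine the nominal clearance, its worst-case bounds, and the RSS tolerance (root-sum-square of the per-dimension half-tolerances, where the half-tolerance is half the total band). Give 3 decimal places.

Stack each dimension's contribution:
  +A: nom +23.900 → Σnom=23.900; wc +0.290/-0.290 → slack +0.290/-0.290; half-tol=0.290, Σhalf²=0.084100
  +B: nom +31.000 → Σnom=54.900; wc +0.105/-0.105 → slack +0.395/-0.395; half-tol=0.105, Σhalf²=0.095125
  -C: nom -29.490 → Σnom=25.410; wc +0.230/-0.025 → slack +0.625/-0.420; half-tol=0.128, Σhalf²=0.111381
  +D: nom +13.420 → Σnom=38.830; wc +0.330/-0.420 → slack +0.955/-0.840; half-tol=0.375, Σhalf²=0.252006
  -E: nom -11.000 → Σnom=27.830; wc +0.064/-0.064 → slack +1.019/-0.904; half-tol=0.064, Σhalf²=0.256102
  +F: nom +49.600 → Σnom=77.430; wc +0.210/-0.325 → slack +1.229/-1.229; half-tol=0.268, Σhalf²=0.327658
  -G: nom -3.100 → Σnom=74.330; wc +0.215/-0.215 → slack +1.444/-1.444; half-tol=0.215, Σhalf²=0.373883
Nominal = 74.330. Worst-case = [74.330 - 1.444, 74.330 + 1.444] = [72.886, 75.774]. RSS = √0.373883 = 0.611.

nominal=74.330 wc=[72.886,75.774] rss=0.611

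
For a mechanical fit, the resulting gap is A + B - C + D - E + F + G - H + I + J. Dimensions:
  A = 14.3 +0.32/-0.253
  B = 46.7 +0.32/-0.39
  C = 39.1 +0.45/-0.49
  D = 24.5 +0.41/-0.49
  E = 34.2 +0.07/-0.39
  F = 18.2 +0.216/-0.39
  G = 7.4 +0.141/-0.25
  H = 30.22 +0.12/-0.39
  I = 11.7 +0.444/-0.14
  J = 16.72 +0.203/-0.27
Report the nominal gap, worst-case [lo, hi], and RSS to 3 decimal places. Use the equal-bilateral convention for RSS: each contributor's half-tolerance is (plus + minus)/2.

nominal=36.000 wc=[33.177,39.324] rss=1.010

Stack each dimension's contribution:
  +A: nom +14.300 → Σnom=14.300; wc +0.320/-0.253 → slack +0.320/-0.253; half-tol=0.286, Σhalf²=0.082082
  +B: nom +46.700 → Σnom=61.000; wc +0.320/-0.390 → slack +0.640/-0.643; half-tol=0.355, Σhalf²=0.208107
  -C: nom -39.100 → Σnom=21.900; wc +0.490/-0.450 → slack +1.130/-1.093; half-tol=0.470, Σhalf²=0.429007
  +D: nom +24.500 → Σnom=46.400; wc +0.410/-0.490 → slack +1.540/-1.583; half-tol=0.450, Σhalf²=0.631507
  -E: nom -34.200 → Σnom=12.200; wc +0.390/-0.070 → slack +1.930/-1.653; half-tol=0.230, Σhalf²=0.684407
  +F: nom +18.200 → Σnom=30.400; wc +0.216/-0.390 → slack +2.146/-2.043; half-tol=0.303, Σhalf²=0.776216
  +G: nom +7.400 → Σnom=37.800; wc +0.141/-0.250 → slack +2.287/-2.293; half-tol=0.196, Σhalf²=0.814436
  -H: nom -30.220 → Σnom=7.580; wc +0.390/-0.120 → slack +2.677/-2.413; half-tol=0.255, Σhalf²=0.879461
  +I: nom +11.700 → Σnom=19.280; wc +0.444/-0.140 → slack +3.121/-2.553; half-tol=0.292, Σhalf²=0.964725
  +J: nom +16.720 → Σnom=36.000; wc +0.203/-0.270 → slack +3.324/-2.823; half-tol=0.237, Σhalf²=1.020658
Nominal = 36.000. Worst-case = [36.000 - 2.823, 36.000 + 3.324] = [33.177, 39.324]. RSS = √1.020658 = 1.010.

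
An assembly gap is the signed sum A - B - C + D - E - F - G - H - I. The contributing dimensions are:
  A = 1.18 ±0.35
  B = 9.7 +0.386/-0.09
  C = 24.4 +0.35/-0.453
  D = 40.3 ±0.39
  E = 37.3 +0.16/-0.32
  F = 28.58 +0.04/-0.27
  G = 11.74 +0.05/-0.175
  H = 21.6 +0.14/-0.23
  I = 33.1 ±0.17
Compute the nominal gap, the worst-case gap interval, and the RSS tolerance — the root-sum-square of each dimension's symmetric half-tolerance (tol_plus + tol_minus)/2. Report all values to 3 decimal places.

Stack each dimension's contribution:
  +A: nom +1.180 → Σnom=1.180; wc +0.350/-0.350 → slack +0.350/-0.350; half-tol=0.350, Σhalf²=0.122500
  -B: nom -9.700 → Σnom=-8.520; wc +0.090/-0.386 → slack +0.440/-0.736; half-tol=0.238, Σhalf²=0.179144
  -C: nom -24.400 → Σnom=-32.920; wc +0.453/-0.350 → slack +0.893/-1.086; half-tol=0.401, Σhalf²=0.340346
  +D: nom +40.300 → Σnom=7.380; wc +0.390/-0.390 → slack +1.283/-1.476; half-tol=0.390, Σhalf²=0.492446
  -E: nom -37.300 → Σnom=-29.920; wc +0.320/-0.160 → slack +1.603/-1.636; half-tol=0.240, Σhalf²=0.550046
  -F: nom -28.580 → Σnom=-58.500; wc +0.270/-0.040 → slack +1.873/-1.676; half-tol=0.155, Σhalf²=0.574071
  -G: nom -11.740 → Σnom=-70.240; wc +0.175/-0.050 → slack +2.048/-1.726; half-tol=0.112, Σhalf²=0.586727
  -H: nom -21.600 → Σnom=-91.840; wc +0.230/-0.140 → slack +2.278/-1.866; half-tol=0.185, Σhalf²=0.620952
  -I: nom -33.100 → Σnom=-124.940; wc +0.170/-0.170 → slack +2.448/-2.036; half-tol=0.170, Σhalf²=0.649852
Nominal = -124.940. Worst-case = [-124.940 - 2.036, -124.940 + 2.448] = [-126.976, -122.492]. RSS = √0.649852 = 0.806.

nominal=-124.940 wc=[-126.976,-122.492] rss=0.806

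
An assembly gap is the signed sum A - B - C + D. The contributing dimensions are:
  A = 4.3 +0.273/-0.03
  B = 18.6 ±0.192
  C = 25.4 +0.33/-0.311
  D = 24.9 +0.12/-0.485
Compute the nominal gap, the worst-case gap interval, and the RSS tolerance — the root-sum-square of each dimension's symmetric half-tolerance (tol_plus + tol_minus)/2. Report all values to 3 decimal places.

Stack each dimension's contribution:
  +A: nom +4.300 → Σnom=4.300; wc +0.273/-0.030 → slack +0.273/-0.030; half-tol=0.152, Σhalf²=0.022952
  -B: nom -18.600 → Σnom=-14.300; wc +0.192/-0.192 → slack +0.465/-0.222; half-tol=0.192, Σhalf²=0.059816
  -C: nom -25.400 → Σnom=-39.700; wc +0.311/-0.330 → slack +0.776/-0.552; half-tol=0.321, Σhalf²=0.162537
  +D: nom +24.900 → Σnom=-14.800; wc +0.120/-0.485 → slack +0.896/-1.037; half-tol=0.302, Σhalf²=0.254043
Nominal = -14.800. Worst-case = [-14.800 - 1.037, -14.800 + 0.896] = [-15.837, -13.904]. RSS = √0.254043 = 0.504.

nominal=-14.800 wc=[-15.837,-13.904] rss=0.504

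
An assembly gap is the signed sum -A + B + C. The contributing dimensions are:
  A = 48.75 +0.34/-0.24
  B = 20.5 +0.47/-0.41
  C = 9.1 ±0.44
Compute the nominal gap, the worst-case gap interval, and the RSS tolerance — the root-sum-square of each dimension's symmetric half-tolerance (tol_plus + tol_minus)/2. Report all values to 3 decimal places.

nominal=-19.150 wc=[-20.340,-18.000] rss=0.687

Stack each dimension's contribution:
  -A: nom -48.750 → Σnom=-48.750; wc +0.240/-0.340 → slack +0.240/-0.340; half-tol=0.290, Σhalf²=0.084100
  +B: nom +20.500 → Σnom=-28.250; wc +0.470/-0.410 → slack +0.710/-0.750; half-tol=0.440, Σhalf²=0.277700
  +C: nom +9.100 → Σnom=-19.150; wc +0.440/-0.440 → slack +1.150/-1.190; half-tol=0.440, Σhalf²=0.471300
Nominal = -19.150. Worst-case = [-19.150 - 1.190, -19.150 + 1.150] = [-20.340, -18.000]. RSS = √0.471300 = 0.687.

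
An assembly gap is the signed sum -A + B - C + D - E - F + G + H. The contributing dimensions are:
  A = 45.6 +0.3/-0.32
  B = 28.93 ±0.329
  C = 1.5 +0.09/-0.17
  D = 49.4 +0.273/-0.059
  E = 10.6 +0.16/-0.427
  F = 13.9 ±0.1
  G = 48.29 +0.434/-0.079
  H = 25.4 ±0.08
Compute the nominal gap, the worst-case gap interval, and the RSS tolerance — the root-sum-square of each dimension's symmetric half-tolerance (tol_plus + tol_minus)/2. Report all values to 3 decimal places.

Stack each dimension's contribution:
  -A: nom -45.600 → Σnom=-45.600; wc +0.320/-0.300 → slack +0.320/-0.300; half-tol=0.310, Σhalf²=0.096100
  +B: nom +28.930 → Σnom=-16.670; wc +0.329/-0.329 → slack +0.649/-0.629; half-tol=0.329, Σhalf²=0.204341
  -C: nom -1.500 → Σnom=-18.170; wc +0.170/-0.090 → slack +0.819/-0.719; half-tol=0.130, Σhalf²=0.221241
  +D: nom +49.400 → Σnom=31.230; wc +0.273/-0.059 → slack +1.092/-0.778; half-tol=0.166, Σhalf²=0.248797
  -E: nom -10.600 → Σnom=20.630; wc +0.427/-0.160 → slack +1.519/-0.938; half-tol=0.293, Σhalf²=0.334939
  -F: nom -13.900 → Σnom=6.730; wc +0.100/-0.100 → slack +1.619/-1.038; half-tol=0.100, Σhalf²=0.344939
  +G: nom +48.290 → Σnom=55.020; wc +0.434/-0.079 → slack +2.053/-1.117; half-tol=0.257, Σhalf²=0.410731
  +H: nom +25.400 → Σnom=80.420; wc +0.080/-0.080 → slack +2.133/-1.197; half-tol=0.080, Σhalf²=0.417131
Nominal = 80.420. Worst-case = [80.420 - 1.197, 80.420 + 2.133] = [79.223, 82.553]. RSS = √0.417131 = 0.646.

nominal=80.420 wc=[79.223,82.553] rss=0.646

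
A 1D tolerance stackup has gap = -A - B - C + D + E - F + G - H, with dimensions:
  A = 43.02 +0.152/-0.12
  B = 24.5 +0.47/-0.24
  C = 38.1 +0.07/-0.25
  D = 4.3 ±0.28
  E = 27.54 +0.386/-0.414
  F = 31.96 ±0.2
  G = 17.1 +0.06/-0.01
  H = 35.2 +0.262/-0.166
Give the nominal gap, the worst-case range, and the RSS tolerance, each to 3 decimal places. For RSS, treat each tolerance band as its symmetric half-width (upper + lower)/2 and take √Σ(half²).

nominal=-123.840 wc=[-125.698,-122.138] rss=0.704

Stack each dimension's contribution:
  -A: nom -43.020 → Σnom=-43.020; wc +0.120/-0.152 → slack +0.120/-0.152; half-tol=0.136, Σhalf²=0.018496
  -B: nom -24.500 → Σnom=-67.520; wc +0.240/-0.470 → slack +0.360/-0.622; half-tol=0.355, Σhalf²=0.144521
  -C: nom -38.100 → Σnom=-105.620; wc +0.250/-0.070 → slack +0.610/-0.692; half-tol=0.160, Σhalf²=0.170121
  +D: nom +4.300 → Σnom=-101.320; wc +0.280/-0.280 → slack +0.890/-0.972; half-tol=0.280, Σhalf²=0.248521
  +E: nom +27.540 → Σnom=-73.780; wc +0.386/-0.414 → slack +1.276/-1.386; half-tol=0.400, Σhalf²=0.408521
  -F: nom -31.960 → Σnom=-105.740; wc +0.200/-0.200 → slack +1.476/-1.586; half-tol=0.200, Σhalf²=0.448521
  +G: nom +17.100 → Σnom=-88.640; wc +0.060/-0.010 → slack +1.536/-1.596; half-tol=0.035, Σhalf²=0.449746
  -H: nom -35.200 → Σnom=-123.840; wc +0.166/-0.262 → slack +1.702/-1.858; half-tol=0.214, Σhalf²=0.495542
Nominal = -123.840. Worst-case = [-123.840 - 1.858, -123.840 + 1.702] = [-125.698, -122.138]. RSS = √0.495542 = 0.704.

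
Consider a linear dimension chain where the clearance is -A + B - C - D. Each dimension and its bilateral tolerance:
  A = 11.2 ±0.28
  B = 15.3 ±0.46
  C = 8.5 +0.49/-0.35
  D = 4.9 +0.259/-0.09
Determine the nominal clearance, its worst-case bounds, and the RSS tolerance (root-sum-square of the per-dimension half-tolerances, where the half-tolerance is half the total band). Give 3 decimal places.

nominal=-9.300 wc=[-10.789,-8.120] rss=0.705

Stack each dimension's contribution:
  -A: nom -11.200 → Σnom=-11.200; wc +0.280/-0.280 → slack +0.280/-0.280; half-tol=0.280, Σhalf²=0.078400
  +B: nom +15.300 → Σnom=4.100; wc +0.460/-0.460 → slack +0.740/-0.740; half-tol=0.460, Σhalf²=0.290000
  -C: nom -8.500 → Σnom=-4.400; wc +0.350/-0.490 → slack +1.090/-1.230; half-tol=0.420, Σhalf²=0.466400
  -D: nom -4.900 → Σnom=-9.300; wc +0.090/-0.259 → slack +1.180/-1.489; half-tol=0.174, Σhalf²=0.496850
Nominal = -9.300. Worst-case = [-9.300 - 1.489, -9.300 + 1.180] = [-10.789, -8.120]. RSS = √0.496850 = 0.705.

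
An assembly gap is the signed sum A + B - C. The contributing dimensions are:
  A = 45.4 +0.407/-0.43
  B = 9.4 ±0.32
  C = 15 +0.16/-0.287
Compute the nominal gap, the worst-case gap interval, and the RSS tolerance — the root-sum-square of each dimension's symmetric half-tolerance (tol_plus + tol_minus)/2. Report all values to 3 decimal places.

nominal=39.800 wc=[38.890,40.814] rss=0.572

Stack each dimension's contribution:
  +A: nom +45.400 → Σnom=45.400; wc +0.407/-0.430 → slack +0.407/-0.430; half-tol=0.418, Σhalf²=0.175142
  +B: nom +9.400 → Σnom=54.800; wc +0.320/-0.320 → slack +0.727/-0.750; half-tol=0.320, Σhalf²=0.277542
  -C: nom -15.000 → Σnom=39.800; wc +0.287/-0.160 → slack +1.014/-0.910; half-tol=0.223, Σhalf²=0.327494
Nominal = 39.800. Worst-case = [39.800 - 0.910, 39.800 + 1.014] = [38.890, 40.814]. RSS = √0.327494 = 0.572.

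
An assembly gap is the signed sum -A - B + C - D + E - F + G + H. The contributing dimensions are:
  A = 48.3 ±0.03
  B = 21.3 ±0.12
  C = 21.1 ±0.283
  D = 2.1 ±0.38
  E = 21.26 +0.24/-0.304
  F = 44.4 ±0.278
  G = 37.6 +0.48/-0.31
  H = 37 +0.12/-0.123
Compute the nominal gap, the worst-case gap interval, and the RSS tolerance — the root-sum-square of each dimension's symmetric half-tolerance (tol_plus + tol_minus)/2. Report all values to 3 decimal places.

Stack each dimension's contribution:
  -A: nom -48.300 → Σnom=-48.300; wc +0.030/-0.030 → slack +0.030/-0.030; half-tol=0.030, Σhalf²=0.000900
  -B: nom -21.300 → Σnom=-69.600; wc +0.120/-0.120 → slack +0.150/-0.150; half-tol=0.120, Σhalf²=0.015300
  +C: nom +21.100 → Σnom=-48.500; wc +0.283/-0.283 → slack +0.433/-0.433; half-tol=0.283, Σhalf²=0.095389
  -D: nom -2.100 → Σnom=-50.600; wc +0.380/-0.380 → slack +0.813/-0.813; half-tol=0.380, Σhalf²=0.239789
  +E: nom +21.260 → Σnom=-29.340; wc +0.240/-0.304 → slack +1.053/-1.117; half-tol=0.272, Σhalf²=0.313773
  -F: nom -44.400 → Σnom=-73.740; wc +0.278/-0.278 → slack +1.331/-1.395; half-tol=0.278, Σhalf²=0.391057
  +G: nom +37.600 → Σnom=-36.140; wc +0.480/-0.310 → slack +1.811/-1.705; half-tol=0.395, Σhalf²=0.547082
  +H: nom +37.000 → Σnom=0.860; wc +0.120/-0.123 → slack +1.931/-1.828; half-tol=0.121, Σhalf²=0.561844
Nominal = 0.860. Worst-case = [0.860 - 1.828, 0.860 + 1.931] = [-0.968, 2.791]. RSS = √0.561844 = 0.750.

nominal=0.860 wc=[-0.968,2.791] rss=0.750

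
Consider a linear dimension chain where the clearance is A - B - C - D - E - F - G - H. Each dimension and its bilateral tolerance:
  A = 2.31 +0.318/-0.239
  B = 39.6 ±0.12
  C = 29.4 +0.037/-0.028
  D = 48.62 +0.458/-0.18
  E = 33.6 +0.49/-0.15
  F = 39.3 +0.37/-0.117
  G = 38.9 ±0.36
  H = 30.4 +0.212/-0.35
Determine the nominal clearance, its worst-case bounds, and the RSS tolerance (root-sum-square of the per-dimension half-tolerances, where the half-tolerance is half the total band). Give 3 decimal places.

Stack each dimension's contribution:
  +A: nom +2.310 → Σnom=2.310; wc +0.318/-0.239 → slack +0.318/-0.239; half-tol=0.278, Σhalf²=0.077562
  -B: nom -39.600 → Σnom=-37.290; wc +0.120/-0.120 → slack +0.438/-0.359; half-tol=0.120, Σhalf²=0.091962
  -C: nom -29.400 → Σnom=-66.690; wc +0.028/-0.037 → slack +0.466/-0.396; half-tol=0.033, Σhalf²=0.093018
  -D: nom -48.620 → Σnom=-115.310; wc +0.180/-0.458 → slack +0.646/-0.854; half-tol=0.319, Σhalf²=0.194779
  -E: nom -33.600 → Σnom=-148.910; wc +0.150/-0.490 → slack +0.796/-1.344; half-tol=0.320, Σhalf²=0.297179
  -F: nom -39.300 → Σnom=-188.210; wc +0.117/-0.370 → slack +0.913/-1.714; half-tol=0.243, Σhalf²=0.356472
  -G: nom -38.900 → Σnom=-227.110; wc +0.360/-0.360 → slack +1.273/-2.074; half-tol=0.360, Σhalf²=0.486072
  -H: nom -30.400 → Σnom=-257.510; wc +0.350/-0.212 → slack +1.623/-2.286; half-tol=0.281, Σhalf²=0.565033
Nominal = -257.510. Worst-case = [-257.510 - 2.286, -257.510 + 1.623] = [-259.796, -255.887]. RSS = √0.565033 = 0.752.

nominal=-257.510 wc=[-259.796,-255.887] rss=0.752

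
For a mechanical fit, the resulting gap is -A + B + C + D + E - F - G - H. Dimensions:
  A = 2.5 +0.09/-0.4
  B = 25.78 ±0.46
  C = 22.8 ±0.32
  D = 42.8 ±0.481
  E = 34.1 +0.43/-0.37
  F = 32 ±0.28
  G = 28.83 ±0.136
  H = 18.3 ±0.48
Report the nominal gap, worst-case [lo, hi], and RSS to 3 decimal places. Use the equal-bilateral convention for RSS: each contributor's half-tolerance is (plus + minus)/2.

Stack each dimension's contribution:
  -A: nom -2.500 → Σnom=-2.500; wc +0.400/-0.090 → slack +0.400/-0.090; half-tol=0.245, Σhalf²=0.060025
  +B: nom +25.780 → Σnom=23.280; wc +0.460/-0.460 → slack +0.860/-0.550; half-tol=0.460, Σhalf²=0.271625
  +C: nom +22.800 → Σnom=46.080; wc +0.320/-0.320 → slack +1.180/-0.870; half-tol=0.320, Σhalf²=0.374025
  +D: nom +42.800 → Σnom=88.880; wc +0.481/-0.481 → slack +1.661/-1.351; half-tol=0.481, Σhalf²=0.605386
  +E: nom +34.100 → Σnom=122.980; wc +0.430/-0.370 → slack +2.091/-1.721; half-tol=0.400, Σhalf²=0.765386
  -F: nom -32.000 → Σnom=90.980; wc +0.280/-0.280 → slack +2.371/-2.001; half-tol=0.280, Σhalf²=0.843786
  -G: nom -28.830 → Σnom=62.150; wc +0.136/-0.136 → slack +2.507/-2.137; half-tol=0.136, Σhalf²=0.862282
  -H: nom -18.300 → Σnom=43.850; wc +0.480/-0.480 → slack +2.987/-2.617; half-tol=0.480, Σhalf²=1.092682
Nominal = 43.850. Worst-case = [43.850 - 2.617, 43.850 + 2.987] = [41.233, 46.837]. RSS = √1.092682 = 1.045.

nominal=43.850 wc=[41.233,46.837] rss=1.045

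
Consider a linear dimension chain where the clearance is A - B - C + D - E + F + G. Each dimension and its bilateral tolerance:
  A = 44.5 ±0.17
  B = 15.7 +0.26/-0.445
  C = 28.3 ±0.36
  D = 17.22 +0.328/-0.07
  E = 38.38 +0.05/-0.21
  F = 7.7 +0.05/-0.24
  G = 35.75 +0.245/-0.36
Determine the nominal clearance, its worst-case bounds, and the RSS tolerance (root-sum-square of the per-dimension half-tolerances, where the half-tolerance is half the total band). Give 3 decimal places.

Stack each dimension's contribution:
  +A: nom +44.500 → Σnom=44.500; wc +0.170/-0.170 → slack +0.170/-0.170; half-tol=0.170, Σhalf²=0.028900
  -B: nom -15.700 → Σnom=28.800; wc +0.445/-0.260 → slack +0.615/-0.430; half-tol=0.353, Σhalf²=0.153156
  -C: nom -28.300 → Σnom=0.500; wc +0.360/-0.360 → slack +0.975/-0.790; half-tol=0.360, Σhalf²=0.282756
  +D: nom +17.220 → Σnom=17.720; wc +0.328/-0.070 → slack +1.303/-0.860; half-tol=0.199, Σhalf²=0.322357
  -E: nom -38.380 → Σnom=-20.660; wc +0.210/-0.050 → slack +1.513/-0.910; half-tol=0.130, Σhalf²=0.339257
  +F: nom +7.700 → Σnom=-12.960; wc +0.050/-0.240 → slack +1.563/-1.150; half-tol=0.145, Σhalf²=0.360282
  +G: nom +35.750 → Σnom=22.790; wc +0.245/-0.360 → slack +1.808/-1.510; half-tol=0.302, Σhalf²=0.451789
Nominal = 22.790. Worst-case = [22.790 - 1.510, 22.790 + 1.808] = [21.280, 24.598]. RSS = √0.451789 = 0.672.

nominal=22.790 wc=[21.280,24.598] rss=0.672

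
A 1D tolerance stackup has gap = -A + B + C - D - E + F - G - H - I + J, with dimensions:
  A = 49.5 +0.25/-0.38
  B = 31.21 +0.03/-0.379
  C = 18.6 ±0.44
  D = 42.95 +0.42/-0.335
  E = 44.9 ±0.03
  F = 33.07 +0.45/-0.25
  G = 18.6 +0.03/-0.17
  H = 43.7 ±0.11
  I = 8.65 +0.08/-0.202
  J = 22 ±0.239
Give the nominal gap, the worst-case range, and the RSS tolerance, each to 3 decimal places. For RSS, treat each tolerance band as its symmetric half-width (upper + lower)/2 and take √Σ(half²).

nominal=-103.420 wc=[-105.648,-101.034] rss=0.836

Stack each dimension's contribution:
  -A: nom -49.500 → Σnom=-49.500; wc +0.380/-0.250 → slack +0.380/-0.250; half-tol=0.315, Σhalf²=0.099225
  +B: nom +31.210 → Σnom=-18.290; wc +0.030/-0.379 → slack +0.410/-0.629; half-tol=0.205, Σhalf²=0.141045
  +C: nom +18.600 → Σnom=0.310; wc +0.440/-0.440 → slack +0.850/-1.069; half-tol=0.440, Σhalf²=0.334645
  -D: nom -42.950 → Σnom=-42.640; wc +0.335/-0.420 → slack +1.185/-1.489; half-tol=0.378, Σhalf²=0.477152
  -E: nom -44.900 → Σnom=-87.540; wc +0.030/-0.030 → slack +1.215/-1.519; half-tol=0.030, Σhalf²=0.478052
  +F: nom +33.070 → Σnom=-54.470; wc +0.450/-0.250 → slack +1.665/-1.769; half-tol=0.350, Σhalf²=0.600552
  -G: nom -18.600 → Σnom=-73.070; wc +0.170/-0.030 → slack +1.835/-1.799; half-tol=0.100, Σhalf²=0.610552
  -H: nom -43.700 → Σnom=-116.770; wc +0.110/-0.110 → slack +1.945/-1.909; half-tol=0.110, Σhalf²=0.622652
  -I: nom -8.650 → Σnom=-125.420; wc +0.202/-0.080 → slack +2.147/-1.989; half-tol=0.141, Σhalf²=0.642533
  +J: nom +22.000 → Σnom=-103.420; wc +0.239/-0.239 → slack +2.386/-2.228; half-tol=0.239, Σhalf²=0.699654
Nominal = -103.420. Worst-case = [-103.420 - 2.228, -103.420 + 2.386] = [-105.648, -101.034]. RSS = √0.699654 = 0.836.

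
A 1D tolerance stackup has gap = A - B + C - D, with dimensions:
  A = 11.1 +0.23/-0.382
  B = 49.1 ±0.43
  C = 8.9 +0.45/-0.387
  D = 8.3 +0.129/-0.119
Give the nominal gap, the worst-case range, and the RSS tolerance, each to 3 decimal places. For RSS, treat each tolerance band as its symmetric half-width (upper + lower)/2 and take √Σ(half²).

nominal=-37.400 wc=[-38.728,-36.171] rss=0.685

Stack each dimension's contribution:
  +A: nom +11.100 → Σnom=11.100; wc +0.230/-0.382 → slack +0.230/-0.382; half-tol=0.306, Σhalf²=0.093636
  -B: nom -49.100 → Σnom=-38.000; wc +0.430/-0.430 → slack +0.660/-0.812; half-tol=0.430, Σhalf²=0.278536
  +C: nom +8.900 → Σnom=-29.100; wc +0.450/-0.387 → slack +1.110/-1.199; half-tol=0.418, Σhalf²=0.453678
  -D: nom -8.300 → Σnom=-37.400; wc +0.119/-0.129 → slack +1.229/-1.328; half-tol=0.124, Σhalf²=0.469054
Nominal = -37.400. Worst-case = [-37.400 - 1.328, -37.400 + 1.229] = [-38.728, -36.171]. RSS = √0.469054 = 0.685.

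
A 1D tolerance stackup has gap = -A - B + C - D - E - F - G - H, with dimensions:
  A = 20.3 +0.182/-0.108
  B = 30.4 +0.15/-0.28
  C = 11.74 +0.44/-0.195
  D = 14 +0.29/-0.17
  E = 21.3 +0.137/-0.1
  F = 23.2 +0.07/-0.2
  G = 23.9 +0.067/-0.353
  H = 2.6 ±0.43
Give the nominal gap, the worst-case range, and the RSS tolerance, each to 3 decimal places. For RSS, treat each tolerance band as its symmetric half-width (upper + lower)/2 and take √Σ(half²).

nominal=-123.960 wc=[-125.481,-121.879] rss=0.694

Stack each dimension's contribution:
  -A: nom -20.300 → Σnom=-20.300; wc +0.108/-0.182 → slack +0.108/-0.182; half-tol=0.145, Σhalf²=0.021025
  -B: nom -30.400 → Σnom=-50.700; wc +0.280/-0.150 → slack +0.388/-0.332; half-tol=0.215, Σhalf²=0.067250
  +C: nom +11.740 → Σnom=-38.960; wc +0.440/-0.195 → slack +0.828/-0.527; half-tol=0.318, Σhalf²=0.168056
  -D: nom -14.000 → Σnom=-52.960; wc +0.170/-0.290 → slack +0.998/-0.817; half-tol=0.230, Σhalf²=0.220956
  -E: nom -21.300 → Σnom=-74.260; wc +0.100/-0.137 → slack +1.098/-0.954; half-tol=0.119, Σhalf²=0.234999
  -F: nom -23.200 → Σnom=-97.460; wc +0.200/-0.070 → slack +1.298/-1.024; half-tol=0.135, Σhalf²=0.253224
  -G: nom -23.900 → Σnom=-121.360; wc +0.353/-0.067 → slack +1.651/-1.091; half-tol=0.210, Σhalf²=0.297324
  -H: nom -2.600 → Σnom=-123.960; wc +0.430/-0.430 → slack +2.081/-1.521; half-tol=0.430, Σhalf²=0.482224
Nominal = -123.960. Worst-case = [-123.960 - 1.521, -123.960 + 2.081] = [-125.481, -121.879]. RSS = √0.482224 = 0.694.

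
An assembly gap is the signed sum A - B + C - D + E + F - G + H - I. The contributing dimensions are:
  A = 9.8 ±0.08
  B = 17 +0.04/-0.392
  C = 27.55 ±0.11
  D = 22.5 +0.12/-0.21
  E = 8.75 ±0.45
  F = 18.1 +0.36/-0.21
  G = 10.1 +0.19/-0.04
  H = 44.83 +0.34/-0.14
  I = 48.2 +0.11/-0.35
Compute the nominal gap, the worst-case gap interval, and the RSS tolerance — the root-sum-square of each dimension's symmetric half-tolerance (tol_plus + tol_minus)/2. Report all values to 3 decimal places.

Stack each dimension's contribution:
  +A: nom +9.800 → Σnom=9.800; wc +0.080/-0.080 → slack +0.080/-0.080; half-tol=0.080, Σhalf²=0.006400
  -B: nom -17.000 → Σnom=-7.200; wc +0.392/-0.040 → slack +0.472/-0.120; half-tol=0.216, Σhalf²=0.053056
  +C: nom +27.550 → Σnom=20.350; wc +0.110/-0.110 → slack +0.582/-0.230; half-tol=0.110, Σhalf²=0.065156
  -D: nom -22.500 → Σnom=-2.150; wc +0.210/-0.120 → slack +0.792/-0.350; half-tol=0.165, Σhalf²=0.092381
  +E: nom +8.750 → Σnom=6.600; wc +0.450/-0.450 → slack +1.242/-0.800; half-tol=0.450, Σhalf²=0.294881
  +F: nom +18.100 → Σnom=24.700; wc +0.360/-0.210 → slack +1.602/-1.010; half-tol=0.285, Σhalf²=0.376106
  -G: nom -10.100 → Σnom=14.600; wc +0.040/-0.190 → slack +1.642/-1.200; half-tol=0.115, Σhalf²=0.389331
  +H: nom +44.830 → Σnom=59.430; wc +0.340/-0.140 → slack +1.982/-1.340; half-tol=0.240, Σhalf²=0.446931
  -I: nom -48.200 → Σnom=11.230; wc +0.350/-0.110 → slack +2.332/-1.450; half-tol=0.230, Σhalf²=0.499831
Nominal = 11.230. Worst-case = [11.230 - 1.450, 11.230 + 2.332] = [9.780, 13.562]. RSS = √0.499831 = 0.707.

nominal=11.230 wc=[9.780,13.562] rss=0.707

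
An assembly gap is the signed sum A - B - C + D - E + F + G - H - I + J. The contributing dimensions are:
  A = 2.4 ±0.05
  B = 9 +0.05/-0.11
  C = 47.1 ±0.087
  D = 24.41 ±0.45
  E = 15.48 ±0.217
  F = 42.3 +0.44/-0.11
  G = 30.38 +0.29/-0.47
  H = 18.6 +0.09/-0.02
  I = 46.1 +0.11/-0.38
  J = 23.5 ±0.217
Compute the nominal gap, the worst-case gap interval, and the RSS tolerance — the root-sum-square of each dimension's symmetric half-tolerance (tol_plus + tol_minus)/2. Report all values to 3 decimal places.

nominal=-13.290 wc=[-15.141,-11.029] rss=0.772

Stack each dimension's contribution:
  +A: nom +2.400 → Σnom=2.400; wc +0.050/-0.050 → slack +0.050/-0.050; half-tol=0.050, Σhalf²=0.002500
  -B: nom -9.000 → Σnom=-6.600; wc +0.110/-0.050 → slack +0.160/-0.100; half-tol=0.080, Σhalf²=0.008900
  -C: nom -47.100 → Σnom=-53.700; wc +0.087/-0.087 → slack +0.247/-0.187; half-tol=0.087, Σhalf²=0.016469
  +D: nom +24.410 → Σnom=-29.290; wc +0.450/-0.450 → slack +0.697/-0.637; half-tol=0.450, Σhalf²=0.218969
  -E: nom -15.480 → Σnom=-44.770; wc +0.217/-0.217 → slack +0.914/-0.854; half-tol=0.217, Σhalf²=0.266058
  +F: nom +42.300 → Σnom=-2.470; wc +0.440/-0.110 → slack +1.354/-0.964; half-tol=0.275, Σhalf²=0.341683
  +G: nom +30.380 → Σnom=27.910; wc +0.290/-0.470 → slack +1.644/-1.434; half-tol=0.380, Σhalf²=0.486083
  -H: nom -18.600 → Σnom=9.310; wc +0.020/-0.090 → slack +1.664/-1.524; half-tol=0.055, Σhalf²=0.489108
  -I: nom -46.100 → Σnom=-36.790; wc +0.380/-0.110 → slack +2.044/-1.634; half-tol=0.245, Σhalf²=0.549133
  +J: nom +23.500 → Σnom=-13.290; wc +0.217/-0.217 → slack +2.261/-1.851; half-tol=0.217, Σhalf²=0.596222
Nominal = -13.290. Worst-case = [-13.290 - 1.851, -13.290 + 2.261] = [-15.141, -11.029]. RSS = √0.596222 = 0.772.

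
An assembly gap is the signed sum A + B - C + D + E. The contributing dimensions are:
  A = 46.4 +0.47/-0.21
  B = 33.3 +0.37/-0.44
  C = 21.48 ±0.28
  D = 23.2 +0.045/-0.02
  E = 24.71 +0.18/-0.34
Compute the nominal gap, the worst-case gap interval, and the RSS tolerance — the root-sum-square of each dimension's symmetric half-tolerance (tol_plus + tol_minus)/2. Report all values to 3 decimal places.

Stack each dimension's contribution:
  +A: nom +46.400 → Σnom=46.400; wc +0.470/-0.210 → slack +0.470/-0.210; half-tol=0.340, Σhalf²=0.115600
  +B: nom +33.300 → Σnom=79.700; wc +0.370/-0.440 → slack +0.840/-0.650; half-tol=0.405, Σhalf²=0.279625
  -C: nom -21.480 → Σnom=58.220; wc +0.280/-0.280 → slack +1.120/-0.930; half-tol=0.280, Σhalf²=0.358025
  +D: nom +23.200 → Σnom=81.420; wc +0.045/-0.020 → slack +1.165/-0.950; half-tol=0.033, Σhalf²=0.359081
  +E: nom +24.710 → Σnom=106.130; wc +0.180/-0.340 → slack +1.345/-1.290; half-tol=0.260, Σhalf²=0.426681
Nominal = 106.130. Worst-case = [106.130 - 1.290, 106.130 + 1.345] = [104.840, 107.475]. RSS = √0.426681 = 0.653.

nominal=106.130 wc=[104.840,107.475] rss=0.653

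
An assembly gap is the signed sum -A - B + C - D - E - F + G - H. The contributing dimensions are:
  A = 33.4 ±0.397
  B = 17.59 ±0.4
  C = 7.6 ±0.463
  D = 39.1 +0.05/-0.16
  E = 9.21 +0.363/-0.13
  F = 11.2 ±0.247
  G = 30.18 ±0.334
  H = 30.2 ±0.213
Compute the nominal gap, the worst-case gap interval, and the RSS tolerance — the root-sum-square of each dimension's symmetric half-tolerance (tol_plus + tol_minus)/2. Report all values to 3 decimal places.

Stack each dimension's contribution:
  -A: nom -33.400 → Σnom=-33.400; wc +0.397/-0.397 → slack +0.397/-0.397; half-tol=0.397, Σhalf²=0.157609
  -B: nom -17.590 → Σnom=-50.990; wc +0.400/-0.400 → slack +0.797/-0.797; half-tol=0.400, Σhalf²=0.317609
  +C: nom +7.600 → Σnom=-43.390; wc +0.463/-0.463 → slack +1.260/-1.260; half-tol=0.463, Σhalf²=0.531978
  -D: nom -39.100 → Σnom=-82.490; wc +0.160/-0.050 → slack +1.420/-1.310; half-tol=0.105, Σhalf²=0.543003
  -E: nom -9.210 → Σnom=-91.700; wc +0.130/-0.363 → slack +1.550/-1.673; half-tol=0.246, Σhalf²=0.603765
  -F: nom -11.200 → Σnom=-102.900; wc +0.247/-0.247 → slack +1.797/-1.920; half-tol=0.247, Σhalf²=0.664774
  +G: nom +30.180 → Σnom=-72.720; wc +0.334/-0.334 → slack +2.131/-2.254; half-tol=0.334, Σhalf²=0.776330
  -H: nom -30.200 → Σnom=-102.920; wc +0.213/-0.213 → slack +2.344/-2.467; half-tol=0.213, Σhalf²=0.821699
Nominal = -102.920. Worst-case = [-102.920 - 2.467, -102.920 + 2.344] = [-105.387, -100.576]. RSS = √0.821699 = 0.906.

nominal=-102.920 wc=[-105.387,-100.576] rss=0.906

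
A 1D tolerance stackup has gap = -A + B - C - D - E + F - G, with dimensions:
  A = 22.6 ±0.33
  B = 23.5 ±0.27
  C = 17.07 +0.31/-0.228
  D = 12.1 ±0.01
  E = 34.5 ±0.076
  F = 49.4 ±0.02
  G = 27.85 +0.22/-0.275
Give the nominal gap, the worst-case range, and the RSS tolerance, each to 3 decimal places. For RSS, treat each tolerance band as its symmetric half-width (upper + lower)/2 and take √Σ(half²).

Stack each dimension's contribution:
  -A: nom -22.600 → Σnom=-22.600; wc +0.330/-0.330 → slack +0.330/-0.330; half-tol=0.330, Σhalf²=0.108900
  +B: nom +23.500 → Σnom=0.900; wc +0.270/-0.270 → slack +0.600/-0.600; half-tol=0.270, Σhalf²=0.181800
  -C: nom -17.070 → Σnom=-16.170; wc +0.228/-0.310 → slack +0.828/-0.910; half-tol=0.269, Σhalf²=0.254161
  -D: nom -12.100 → Σnom=-28.270; wc +0.010/-0.010 → slack +0.838/-0.920; half-tol=0.010, Σhalf²=0.254261
  -E: nom -34.500 → Σnom=-62.770; wc +0.076/-0.076 → slack +0.914/-0.996; half-tol=0.076, Σhalf²=0.260037
  +F: nom +49.400 → Σnom=-13.370; wc +0.020/-0.020 → slack +0.934/-1.016; half-tol=0.020, Σhalf²=0.260437
  -G: nom -27.850 → Σnom=-41.220; wc +0.275/-0.220 → slack +1.209/-1.236; half-tol=0.247, Σhalf²=0.321693
Nominal = -41.220. Worst-case = [-41.220 - 1.236, -41.220 + 1.209] = [-42.456, -40.011]. RSS = √0.321693 = 0.567.

nominal=-41.220 wc=[-42.456,-40.011] rss=0.567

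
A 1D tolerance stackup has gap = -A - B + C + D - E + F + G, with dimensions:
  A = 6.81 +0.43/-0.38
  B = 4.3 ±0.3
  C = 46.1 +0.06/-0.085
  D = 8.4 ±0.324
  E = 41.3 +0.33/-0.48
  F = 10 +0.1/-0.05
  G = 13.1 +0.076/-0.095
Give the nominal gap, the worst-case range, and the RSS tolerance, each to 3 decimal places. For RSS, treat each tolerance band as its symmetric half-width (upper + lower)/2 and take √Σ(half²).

Stack each dimension's contribution:
  -A: nom -6.810 → Σnom=-6.810; wc +0.380/-0.430 → slack +0.380/-0.430; half-tol=0.405, Σhalf²=0.164025
  -B: nom -4.300 → Σnom=-11.110; wc +0.300/-0.300 → slack +0.680/-0.730; half-tol=0.300, Σhalf²=0.254025
  +C: nom +46.100 → Σnom=34.990; wc +0.060/-0.085 → slack +0.740/-0.815; half-tol=0.073, Σhalf²=0.259281
  +D: nom +8.400 → Σnom=43.390; wc +0.324/-0.324 → slack +1.064/-1.139; half-tol=0.324, Σhalf²=0.364257
  -E: nom -41.300 → Σnom=2.090; wc +0.480/-0.330 → slack +1.544/-1.469; half-tol=0.405, Σhalf²=0.528282
  +F: nom +10.000 → Σnom=12.090; wc +0.100/-0.050 → slack +1.644/-1.519; half-tol=0.075, Σhalf²=0.533907
  +G: nom +13.100 → Σnom=25.190; wc +0.076/-0.095 → slack +1.720/-1.614; half-tol=0.085, Σhalf²=0.541218
Nominal = 25.190. Worst-case = [25.190 - 1.614, 25.190 + 1.720] = [23.576, 26.910]. RSS = √0.541218 = 0.736.

nominal=25.190 wc=[23.576,26.910] rss=0.736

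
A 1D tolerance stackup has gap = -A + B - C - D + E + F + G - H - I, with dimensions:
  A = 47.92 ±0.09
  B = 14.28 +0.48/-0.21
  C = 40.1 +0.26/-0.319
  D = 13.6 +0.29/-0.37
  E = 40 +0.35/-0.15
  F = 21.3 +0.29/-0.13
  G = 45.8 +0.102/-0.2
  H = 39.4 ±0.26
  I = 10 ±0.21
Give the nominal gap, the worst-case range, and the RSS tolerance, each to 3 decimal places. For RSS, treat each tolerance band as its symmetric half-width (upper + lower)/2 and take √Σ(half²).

nominal=-29.640 wc=[-31.440,-27.169] rss=0.749

Stack each dimension's contribution:
  -A: nom -47.920 → Σnom=-47.920; wc +0.090/-0.090 → slack +0.090/-0.090; half-tol=0.090, Σhalf²=0.008100
  +B: nom +14.280 → Σnom=-33.640; wc +0.480/-0.210 → slack +0.570/-0.300; half-tol=0.345, Σhalf²=0.127125
  -C: nom -40.100 → Σnom=-73.740; wc +0.319/-0.260 → slack +0.889/-0.560; half-tol=0.289, Σhalf²=0.210935
  -D: nom -13.600 → Σnom=-87.340; wc +0.370/-0.290 → slack +1.259/-0.850; half-tol=0.330, Σhalf²=0.319835
  +E: nom +40.000 → Σnom=-47.340; wc +0.350/-0.150 → slack +1.609/-1.000; half-tol=0.250, Σhalf²=0.382335
  +F: nom +21.300 → Σnom=-26.040; wc +0.290/-0.130 → slack +1.899/-1.130; half-tol=0.210, Σhalf²=0.426435
  +G: nom +45.800 → Σnom=19.760; wc +0.102/-0.200 → slack +2.001/-1.330; half-tol=0.151, Σhalf²=0.449236
  -H: nom -39.400 → Σnom=-19.640; wc +0.260/-0.260 → slack +2.261/-1.590; half-tol=0.260, Σhalf²=0.516836
  -I: nom -10.000 → Σnom=-29.640; wc +0.210/-0.210 → slack +2.471/-1.800; half-tol=0.210, Σhalf²=0.560936
Nominal = -29.640. Worst-case = [-29.640 - 1.800, -29.640 + 2.471] = [-31.440, -27.169]. RSS = √0.560936 = 0.749.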